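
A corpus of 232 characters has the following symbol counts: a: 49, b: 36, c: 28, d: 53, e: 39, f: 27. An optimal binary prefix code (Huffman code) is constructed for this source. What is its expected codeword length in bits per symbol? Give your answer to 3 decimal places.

2.560 bits/symbol

Probabilities are the counts divided by 232.
Repeatedly combine the two least-probable nodes; the expected code length is the sum of the merged weights.
merge 27/232 + 7/58 → 55/232
merge 9/58 + 39/232 → 75/232
merge 49/232 + 53/232 → 51/116
merge 55/232 + 75/232 → 65/116
merge 51/116 + 65/116 → 1
L = 55/232 + 75/232 + 51/116 + 65/116 + 1 = 297/116 ≈ 2.560 bits/symbol.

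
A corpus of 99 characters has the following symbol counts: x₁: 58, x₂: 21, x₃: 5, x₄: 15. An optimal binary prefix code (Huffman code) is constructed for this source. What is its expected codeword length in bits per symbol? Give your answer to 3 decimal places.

Probabilities are the counts divided by 99.
Repeatedly combine the two least-probable nodes; the expected code length is the sum of the merged weights.
merge 5/99 + 5/33 → 20/99
merge 20/99 + 7/33 → 41/99
merge 41/99 + 58/99 → 1
L = 20/99 + 41/99 + 1 = 160/99 ≈ 1.616 bits/symbol.

1.616 bits/symbol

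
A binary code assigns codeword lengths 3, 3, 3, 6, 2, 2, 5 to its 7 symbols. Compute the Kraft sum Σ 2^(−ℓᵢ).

With common denominator 2^6 = 64: Σ 2^(−ℓᵢ) = 8/64 + 8/64 + 8/64 + 1/64 + 16/64 + 16/64 + 2/64 = 59/64 = 0.921875.

0.921875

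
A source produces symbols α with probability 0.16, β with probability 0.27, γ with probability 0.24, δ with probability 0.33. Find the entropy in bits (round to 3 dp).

H = −Σ pᵢ log₂ pᵢ.
−0.16·log₂(0.16) = 0.4230
−0.27·log₂(0.27) = 0.5100
−0.24·log₂(0.24) = 0.4941
−0.33·log₂(0.33) = 0.5278
Sum ≈ 1.9550 → 1.955 bits.

1.955 bits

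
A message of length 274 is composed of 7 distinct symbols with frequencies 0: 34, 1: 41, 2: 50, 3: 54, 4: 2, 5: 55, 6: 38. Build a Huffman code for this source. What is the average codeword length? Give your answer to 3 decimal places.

Probabilities are the counts divided by 274.
Repeatedly combine the two least-probable nodes; the expected code length is the sum of the merged weights.
merge 1/137 + 17/137 → 18/137
merge 18/137 + 19/137 → 37/137
merge 41/274 + 25/137 → 91/274
merge 27/137 + 55/274 → 109/274
merge 37/137 + 91/274 → 165/274
merge 109/274 + 165/274 → 1
L = 18/137 + 37/137 + 91/274 + 109/274 + 165/274 + 1 = 749/274 ≈ 2.734 bits/symbol.

2.734 bits/symbol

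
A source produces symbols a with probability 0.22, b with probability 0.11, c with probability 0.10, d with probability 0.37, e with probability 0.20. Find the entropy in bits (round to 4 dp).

H = −Σ pᵢ log₂ pᵢ.
−0.22·log₂(0.22) = 0.4806
−0.11·log₂(0.11) = 0.3503
−0.10·log₂(0.10) = 0.3322
−0.37·log₂(0.37) = 0.5307
−0.20·log₂(0.20) = 0.4644
Sum ≈ 2.1582 → 2.1582 bits.

2.1582 bits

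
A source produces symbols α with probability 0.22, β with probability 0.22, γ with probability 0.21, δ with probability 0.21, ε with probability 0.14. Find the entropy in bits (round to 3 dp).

2.304 bits

H = −Σ pᵢ log₂ pᵢ.
−0.22·log₂(0.22) = 0.4806
−0.22·log₂(0.22) = 0.4806
−0.21·log₂(0.21) = 0.4728
−0.21·log₂(0.21) = 0.4728
−0.14·log₂(0.14) = 0.3971
Sum ≈ 2.3039 → 2.304 bits.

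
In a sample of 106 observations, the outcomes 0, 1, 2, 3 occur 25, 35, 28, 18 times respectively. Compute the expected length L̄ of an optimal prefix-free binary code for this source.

Probabilities are the counts divided by 106.
Repeatedly combine the two least-probable nodes; the expected code length is the sum of the merged weights.
merge 9/53 + 25/106 → 43/106
merge 14/53 + 35/106 → 63/106
merge 43/106 + 63/106 → 1
L = 43/106 + 63/106 + 1 = 2 bits/symbol.

2 bits/symbol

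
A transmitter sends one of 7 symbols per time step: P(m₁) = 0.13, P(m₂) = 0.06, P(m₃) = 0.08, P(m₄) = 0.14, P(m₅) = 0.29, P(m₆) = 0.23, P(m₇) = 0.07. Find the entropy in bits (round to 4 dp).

2.5889 bits

H = −Σ pᵢ log₂ pᵢ.
−0.13·log₂(0.13) = 0.3826
−0.06·log₂(0.06) = 0.2435
−0.08·log₂(0.08) = 0.2915
−0.14·log₂(0.14) = 0.3971
−0.29·log₂(0.29) = 0.5179
−0.23·log₂(0.23) = 0.4877
−0.07·log₂(0.07) = 0.2686
Sum ≈ 2.5889 → 2.5889 bits.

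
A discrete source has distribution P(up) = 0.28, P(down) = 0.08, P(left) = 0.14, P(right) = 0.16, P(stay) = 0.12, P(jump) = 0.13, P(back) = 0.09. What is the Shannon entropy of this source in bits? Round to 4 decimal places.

H = −Σ pᵢ log₂ pᵢ.
−0.28·log₂(0.28) = 0.5142
−0.08·log₂(0.08) = 0.2915
−0.14·log₂(0.14) = 0.3971
−0.16·log₂(0.16) = 0.4230
−0.12·log₂(0.12) = 0.3671
−0.13·log₂(0.13) = 0.3826
−0.09·log₂(0.09) = 0.3127
Sum ≈ 2.6882 → 2.6882 bits.

2.6882 bits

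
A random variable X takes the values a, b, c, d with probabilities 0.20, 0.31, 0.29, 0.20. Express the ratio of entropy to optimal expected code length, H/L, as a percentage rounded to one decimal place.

Entropy H = −Σ p log₂ p ≈ 1.9705 bits.
Huffman merges: 1/5+1/5→2/5; 29/100+31/100→3/5; 2/5+3/5→1. L = 2 ≈ 2.0000.
Efficiency = H/L = 1.9705/2.0000 = 98.5%.

98.5%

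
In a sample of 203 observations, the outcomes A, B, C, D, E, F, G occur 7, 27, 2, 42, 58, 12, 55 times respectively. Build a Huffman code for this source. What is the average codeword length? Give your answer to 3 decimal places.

Probabilities are the counts divided by 203.
Repeatedly combine the two least-probable nodes; the expected code length is the sum of the merged weights.
merge 2/203 + 1/29 → 9/203
merge 9/203 + 12/203 → 3/29
merge 3/29 + 27/203 → 48/203
merge 6/29 + 48/203 → 90/203
merge 55/203 + 2/7 → 113/203
merge 90/203 + 113/203 → 1
L = 9/203 + 3/29 + 48/203 + 90/203 + 113/203 + 1 = 484/203 ≈ 2.384 bits/symbol.

2.384 bits/symbol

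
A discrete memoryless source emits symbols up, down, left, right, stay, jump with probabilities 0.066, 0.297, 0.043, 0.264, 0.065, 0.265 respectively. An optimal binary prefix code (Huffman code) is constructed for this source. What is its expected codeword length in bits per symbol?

2.282 bits/symbol

Repeatedly combine the two least-probable nodes; the expected code length is the sum of the merged weights.
merge 43/1000 + 13/200 → 27/250
merge 33/500 + 27/250 → 87/500
merge 87/500 + 33/125 → 219/500
merge 53/200 + 297/1000 → 281/500
merge 219/500 + 281/500 → 1
L = 27/250 + 87/500 + 219/500 + 281/500 + 1 = 1141/500 = 2.282 bits/symbol.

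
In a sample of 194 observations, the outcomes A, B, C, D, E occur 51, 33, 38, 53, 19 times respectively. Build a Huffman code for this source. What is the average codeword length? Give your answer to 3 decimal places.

Probabilities are the counts divided by 194.
Repeatedly combine the two least-probable nodes; the expected code length is the sum of the merged weights.
merge 19/194 + 33/194 → 26/97
merge 19/97 + 51/194 → 89/194
merge 26/97 + 53/194 → 105/194
merge 89/194 + 105/194 → 1
L = 26/97 + 89/194 + 105/194 + 1 = 220/97 ≈ 2.268 bits/symbol.

2.268 bits/symbol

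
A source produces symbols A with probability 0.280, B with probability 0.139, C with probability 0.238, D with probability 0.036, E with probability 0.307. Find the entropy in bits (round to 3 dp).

2.099 bits

H = −Σ pᵢ log₂ pᵢ.
−0.280·log₂(0.280) = 0.5142
−0.139·log₂(0.139) = 0.3957
−0.238·log₂(0.238) = 0.4929
−0.036·log₂(0.036) = 0.1727
−0.307·log₂(0.307) = 0.5230
Sum ≈ 2.0985 → 2.099 bits.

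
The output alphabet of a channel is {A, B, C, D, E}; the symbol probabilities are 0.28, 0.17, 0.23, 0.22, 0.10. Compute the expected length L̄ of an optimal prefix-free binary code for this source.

Repeatedly combine the two least-probable nodes; the expected code length is the sum of the merged weights.
merge 1/10 + 17/100 → 27/100
merge 11/50 + 23/100 → 9/20
merge 27/100 + 7/25 → 11/20
merge 9/20 + 11/20 → 1
L = 27/100 + 9/20 + 11/20 + 1 = 227/100 = 2.27 bits/symbol.

2.27 bits/symbol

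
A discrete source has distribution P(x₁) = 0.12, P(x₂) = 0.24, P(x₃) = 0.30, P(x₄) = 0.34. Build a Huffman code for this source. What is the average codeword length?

2 bits/symbol

Repeatedly combine the two least-probable nodes; the expected code length is the sum of the merged weights.
merge 3/25 + 6/25 → 9/25
merge 3/10 + 17/50 → 16/25
merge 9/25 + 16/25 → 1
L = 9/25 + 16/25 + 1 = 2 bits/symbol.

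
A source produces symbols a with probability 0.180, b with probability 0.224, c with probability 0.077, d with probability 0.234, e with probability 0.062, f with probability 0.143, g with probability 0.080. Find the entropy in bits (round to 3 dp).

H = −Σ pᵢ log₂ pᵢ.
−0.180·log₂(0.180) = 0.4453
−0.224·log₂(0.224) = 0.4835
−0.077·log₂(0.077) = 0.2848
−0.234·log₂(0.234) = 0.4903
−0.062·log₂(0.062) = 0.2487
−0.143·log₂(0.143) = 0.4012
−0.080·log₂(0.080) = 0.2915
Sum ≈ 2.6454 → 2.645 bits.

2.645 bits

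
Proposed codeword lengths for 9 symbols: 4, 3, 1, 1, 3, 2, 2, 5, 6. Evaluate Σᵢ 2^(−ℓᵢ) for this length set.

1.859375

With common denominator 2^6 = 64: Σ 2^(−ℓᵢ) = 4/64 + 8/64 + 32/64 + 32/64 + 8/64 + 16/64 + 16/64 + 2/64 + 1/64 = 119/64 = 1.859375.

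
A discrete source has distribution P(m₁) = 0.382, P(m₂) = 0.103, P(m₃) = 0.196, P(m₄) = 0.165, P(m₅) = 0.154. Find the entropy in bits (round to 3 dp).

H = −Σ pᵢ log₂ pᵢ.
−0.382·log₂(0.382) = 0.5304
−0.103·log₂(0.103) = 0.3378
−0.196·log₂(0.196) = 0.4608
−0.165·log₂(0.165) = 0.4289
−0.154·log₂(0.154) = 0.4156
Sum ≈ 2.1735 → 2.173 bits.

2.173 bits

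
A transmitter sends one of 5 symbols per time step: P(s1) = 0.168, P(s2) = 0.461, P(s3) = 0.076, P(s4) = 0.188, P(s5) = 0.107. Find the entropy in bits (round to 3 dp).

H = −Σ pᵢ log₂ pᵢ.
−0.168·log₂(0.168) = 0.4323
−0.461·log₂(0.461) = 0.5150
−0.076·log₂(0.076) = 0.2826
−0.188·log₂(0.188) = 0.4533
−0.107·log₂(0.107) = 0.3450
Sum ≈ 2.0282 → 2.028 bits.

2.028 bits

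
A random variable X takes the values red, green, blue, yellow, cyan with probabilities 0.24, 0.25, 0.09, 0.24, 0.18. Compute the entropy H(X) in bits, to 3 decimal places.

2.246 bits

H = −Σ pᵢ log₂ pᵢ.
−0.24·log₂(0.24) = 0.4941
−0.25·log₂(0.25) = 0.5000
−0.09·log₂(0.09) = 0.3127
−0.24·log₂(0.24) = 0.4941
−0.18·log₂(0.18) = 0.4453
Sum ≈ 2.2462 → 2.246 bits.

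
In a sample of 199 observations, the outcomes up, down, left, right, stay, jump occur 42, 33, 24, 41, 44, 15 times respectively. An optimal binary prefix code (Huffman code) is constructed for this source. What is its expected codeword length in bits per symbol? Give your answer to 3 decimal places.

Probabilities are the counts divided by 199.
Repeatedly combine the two least-probable nodes; the expected code length is the sum of the merged weights.
merge 15/199 + 24/199 → 39/199
merge 33/199 + 39/199 → 72/199
merge 41/199 + 42/199 → 83/199
merge 44/199 + 72/199 → 116/199
merge 83/199 + 116/199 → 1
L = 39/199 + 72/199 + 83/199 + 116/199 + 1 = 509/199 ≈ 2.558 bits/symbol.

2.558 bits/symbol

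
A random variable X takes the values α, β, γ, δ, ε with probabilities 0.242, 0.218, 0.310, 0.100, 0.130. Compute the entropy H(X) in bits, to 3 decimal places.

H = −Σ pᵢ log₂ pᵢ.
−0.242·log₂(0.242) = 0.4954
−0.218·log₂(0.218) = 0.4791
−0.310·log₂(0.310) = 0.5238
−0.100·log₂(0.100) = 0.3322
−0.130·log₂(0.130) = 0.3826
Sum ≈ 2.2131 → 2.213 bits.

2.213 bits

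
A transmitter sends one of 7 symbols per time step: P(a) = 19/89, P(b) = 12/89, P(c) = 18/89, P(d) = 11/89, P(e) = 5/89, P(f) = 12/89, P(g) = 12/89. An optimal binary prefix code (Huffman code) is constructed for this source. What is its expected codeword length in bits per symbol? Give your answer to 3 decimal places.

Repeatedly combine the two least-probable nodes; the expected code length is the sum of the merged weights.
merge 5/89 + 11/89 → 16/89
merge 12/89 + 12/89 → 24/89
merge 12/89 + 16/89 → 28/89
merge 18/89 + 19/89 → 37/89
merge 24/89 + 28/89 → 52/89
merge 37/89 + 52/89 → 1
L = 16/89 + 24/89 + 28/89 + 37/89 + 52/89 + 1 = 246/89 ≈ 2.764 bits/symbol.

2.764 bits/symbol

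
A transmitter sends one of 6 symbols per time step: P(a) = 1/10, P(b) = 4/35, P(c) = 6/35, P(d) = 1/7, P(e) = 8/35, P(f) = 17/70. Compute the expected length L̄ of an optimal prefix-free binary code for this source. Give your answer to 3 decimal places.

2.529 bits/symbol

Repeatedly combine the two least-probable nodes; the expected code length is the sum of the merged weights.
merge 1/10 + 4/35 → 3/14
merge 1/7 + 6/35 → 11/35
merge 3/14 + 8/35 → 31/70
merge 17/70 + 11/35 → 39/70
merge 31/70 + 39/70 → 1
L = 3/14 + 11/35 + 31/70 + 39/70 + 1 = 177/70 ≈ 2.529 bits/symbol.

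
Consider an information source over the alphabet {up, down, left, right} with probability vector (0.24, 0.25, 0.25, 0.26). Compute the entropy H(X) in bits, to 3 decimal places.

H = −Σ pᵢ log₂ pᵢ.
−0.24·log₂(0.24) = 0.4941
−0.25·log₂(0.25) = 0.5000
−0.25·log₂(0.25) = 0.5000
−0.26·log₂(0.26) = 0.5053
Sum ≈ 1.9994 → 1.999 bits.

1.999 bits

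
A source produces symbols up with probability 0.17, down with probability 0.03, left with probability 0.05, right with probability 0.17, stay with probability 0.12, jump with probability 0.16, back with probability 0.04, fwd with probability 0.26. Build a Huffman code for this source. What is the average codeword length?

2.76 bits/symbol

Repeatedly combine the two least-probable nodes; the expected code length is the sum of the merged weights.
merge 3/100 + 1/25 → 7/100
merge 1/20 + 7/100 → 3/25
merge 3/25 + 3/25 → 6/25
merge 4/25 + 17/100 → 33/100
merge 17/100 + 6/25 → 41/100
merge 13/50 + 33/100 → 59/100
merge 41/100 + 59/100 → 1
L = 7/100 + 3/25 + 6/25 + 33/100 + 41/100 + 59/100 + 1 = 69/25 = 2.76 bits/symbol.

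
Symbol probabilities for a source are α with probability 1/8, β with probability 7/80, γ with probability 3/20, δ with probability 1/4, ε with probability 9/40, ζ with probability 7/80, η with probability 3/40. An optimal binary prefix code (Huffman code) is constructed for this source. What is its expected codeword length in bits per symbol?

2.6875 bits/symbol

Repeatedly combine the two least-probable nodes; the expected code length is the sum of the merged weights.
merge 3/40 + 7/80 → 13/80
merge 7/80 + 1/8 → 17/80
merge 3/20 + 13/80 → 5/16
merge 17/80 + 9/40 → 7/16
merge 1/4 + 5/16 → 9/16
merge 7/16 + 9/16 → 1
L = 13/80 + 17/80 + 5/16 + 7/16 + 9/16 + 1 = 43/16 = 2.6875 bits/symbol.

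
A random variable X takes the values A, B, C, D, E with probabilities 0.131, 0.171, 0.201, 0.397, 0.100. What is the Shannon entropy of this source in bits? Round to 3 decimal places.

2.146 bits

H = −Σ pᵢ log₂ pᵢ.
−0.131·log₂(0.131) = 0.3841
−0.171·log₂(0.171) = 0.4357
−0.201·log₂(0.201) = 0.4653
−0.397·log₂(0.397) = 0.5291
−0.100·log₂(0.100) = 0.3322
Sum ≈ 2.1464 → 2.146 bits.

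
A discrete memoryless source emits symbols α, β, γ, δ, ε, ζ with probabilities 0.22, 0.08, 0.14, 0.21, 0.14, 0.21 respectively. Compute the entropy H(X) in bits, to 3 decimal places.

H = −Σ pᵢ log₂ pᵢ.
−0.22·log₂(0.22) = 0.4806
−0.08·log₂(0.08) = 0.2915
−0.14·log₂(0.14) = 0.3971
−0.21·log₂(0.21) = 0.4728
−0.14·log₂(0.14) = 0.3971
−0.21·log₂(0.21) = 0.4728
Sum ≈ 2.5119 → 2.512 bits.

2.512 bits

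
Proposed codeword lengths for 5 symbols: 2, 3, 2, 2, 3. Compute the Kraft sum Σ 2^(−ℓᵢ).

1

With common denominator 2^3 = 8: Σ 2^(−ℓᵢ) = 2/8 + 1/8 + 2/8 + 2/8 + 1/8 = 8/8 = 1.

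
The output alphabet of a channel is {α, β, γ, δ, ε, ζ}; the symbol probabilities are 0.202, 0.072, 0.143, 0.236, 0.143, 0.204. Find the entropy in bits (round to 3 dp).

H = −Σ pᵢ log₂ pᵢ.
−0.202·log₂(0.202) = 0.4661
−0.072·log₂(0.072) = 0.2733
−0.143·log₂(0.143) = 0.4012
−0.236·log₂(0.236) = 0.4916
−0.143·log₂(0.143) = 0.4012
−0.204·log₂(0.204) = 0.4678
Sum ≈ 2.5014 → 2.501 bits.

2.501 bits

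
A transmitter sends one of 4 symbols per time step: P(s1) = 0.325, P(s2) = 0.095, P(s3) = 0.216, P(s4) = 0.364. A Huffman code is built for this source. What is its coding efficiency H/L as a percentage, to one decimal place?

95.4%

Entropy H = −Σ p log₂ p ≈ 1.8579 bits.
Huffman merges: 19/200+27/125→311/1000; 311/1000+13/40→159/250; 91/250+159/250→1. L = 1947/1000 ≈ 1.9470.
Efficiency = H/L = 1.8579/1.9470 = 95.4%.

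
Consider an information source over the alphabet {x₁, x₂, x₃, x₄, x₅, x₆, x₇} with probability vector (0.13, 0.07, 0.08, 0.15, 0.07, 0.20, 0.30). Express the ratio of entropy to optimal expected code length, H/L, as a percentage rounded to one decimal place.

Entropy H = −Σ p log₂ p ≈ 2.6073 bits.
Huffman merges: 7/100+7/100→7/50; 2/25+13/100→21/100; 7/50+3/20→29/100; 1/5+21/100→41/100; 29/100+3/10→59/100; 41/100+59/100→1. L = 66/25 ≈ 2.6400.
Efficiency = H/L = 2.6073/2.6400 = 98.8%.

98.8%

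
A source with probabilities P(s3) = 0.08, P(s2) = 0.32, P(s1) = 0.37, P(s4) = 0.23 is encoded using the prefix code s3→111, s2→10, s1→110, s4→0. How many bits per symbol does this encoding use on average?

2.22 bits/symbol

L̄ = Σ pᵢ·ℓᵢ = 0.08·3 + 0.32·2 + 0.37·3 + 0.23·1 = 2.22 bits/symbol.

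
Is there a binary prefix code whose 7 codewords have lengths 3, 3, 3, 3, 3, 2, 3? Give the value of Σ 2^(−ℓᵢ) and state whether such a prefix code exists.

1; yes

With common denominator 2^3 = 8: Σ 2^(−ℓᵢ) = 1/8 + 1/8 + 1/8 + 1/8 + 1/8 + 2/8 + 1/8 = 8/8 = 1.
Kraft's inequality requires Σ ≤ 1; here Σ = 1 ≤ 1, so such a prefix code exists.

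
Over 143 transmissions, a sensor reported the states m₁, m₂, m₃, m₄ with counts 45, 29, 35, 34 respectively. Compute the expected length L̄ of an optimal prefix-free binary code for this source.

2 bits/symbol

Probabilities are the counts divided by 143.
Repeatedly combine the two least-probable nodes; the expected code length is the sum of the merged weights.
merge 29/143 + 34/143 → 63/143
merge 35/143 + 45/143 → 80/143
merge 63/143 + 80/143 → 1
L = 63/143 + 80/143 + 1 = 2 bits/symbol.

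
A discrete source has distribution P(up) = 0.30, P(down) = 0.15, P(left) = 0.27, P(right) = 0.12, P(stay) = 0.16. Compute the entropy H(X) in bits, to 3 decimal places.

2.232 bits

H = −Σ pᵢ log₂ pᵢ.
−0.30·log₂(0.30) = 0.5211
−0.15·log₂(0.15) = 0.4105
−0.27·log₂(0.27) = 0.5100
−0.12·log₂(0.12) = 0.3671
−0.16·log₂(0.16) = 0.4230
Sum ≈ 2.2317 → 2.232 bits.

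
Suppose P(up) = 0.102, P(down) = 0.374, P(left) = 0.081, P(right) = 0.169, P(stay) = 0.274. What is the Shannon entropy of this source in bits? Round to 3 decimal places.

2.106 bits

H = −Σ pᵢ log₂ pᵢ.
−0.102·log₂(0.102) = 0.3359
−0.374·log₂(0.374) = 0.5307
−0.081·log₂(0.081) = 0.2937
−0.169·log₂(0.169) = 0.4335
−0.274·log₂(0.274) = 0.5118
Sum ≈ 2.1055 → 2.106 bits.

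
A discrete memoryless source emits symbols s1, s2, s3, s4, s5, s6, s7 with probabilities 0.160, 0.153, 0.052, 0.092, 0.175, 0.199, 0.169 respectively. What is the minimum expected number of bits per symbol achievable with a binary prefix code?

Repeatedly combine the two least-probable nodes; the expected code length is the sum of the merged weights.
merge 13/250 + 23/250 → 18/125
merge 18/125 + 153/1000 → 297/1000
merge 4/25 + 169/1000 → 329/1000
merge 7/40 + 199/1000 → 187/500
merge 297/1000 + 329/1000 → 313/500
merge 187/500 + 313/500 → 1
L = 18/125 + 297/1000 + 329/1000 + 187/500 + 313/500 + 1 = 277/100 = 2.77 bits/symbol.

2.77 bits/symbol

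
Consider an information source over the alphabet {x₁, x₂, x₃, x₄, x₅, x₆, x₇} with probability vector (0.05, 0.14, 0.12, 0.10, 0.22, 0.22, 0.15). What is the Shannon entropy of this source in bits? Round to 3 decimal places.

2.684 bits

H = −Σ pᵢ log₂ pᵢ.
−0.05·log₂(0.05) = 0.2161
−0.14·log₂(0.14) = 0.3971
−0.12·log₂(0.12) = 0.3671
−0.10·log₂(0.10) = 0.3322
−0.22·log₂(0.22) = 0.4806
−0.22·log₂(0.22) = 0.4806
−0.15·log₂(0.15) = 0.4105
Sum ≈ 2.6842 → 2.684 bits.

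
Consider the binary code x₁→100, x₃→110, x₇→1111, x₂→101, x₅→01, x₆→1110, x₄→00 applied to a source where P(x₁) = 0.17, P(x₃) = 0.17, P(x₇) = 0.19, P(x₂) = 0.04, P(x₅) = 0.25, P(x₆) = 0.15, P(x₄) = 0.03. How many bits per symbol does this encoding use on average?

3.06 bits/symbol

L̄ = Σ pᵢ·ℓᵢ = 0.17·3 + 0.17·3 + 0.19·4 + 0.04·3 + 0.25·2 + 0.15·4 + 0.03·2 = 3.06 bits/symbol.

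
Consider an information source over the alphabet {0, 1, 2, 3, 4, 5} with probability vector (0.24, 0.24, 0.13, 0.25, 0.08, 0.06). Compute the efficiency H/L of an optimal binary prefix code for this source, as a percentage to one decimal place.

Entropy H = −Σ p log₂ p ≈ 2.4060 bits.
Huffman merges: 3/50+2/25→7/50; 13/100+7/50→27/100; 6/25+6/25→12/25; 1/4+27/100→13/25; 12/25+13/25→1. L = 241/100 ≈ 2.4100.
Efficiency = H/L = 2.4060/2.4100 = 99.8%.

99.8%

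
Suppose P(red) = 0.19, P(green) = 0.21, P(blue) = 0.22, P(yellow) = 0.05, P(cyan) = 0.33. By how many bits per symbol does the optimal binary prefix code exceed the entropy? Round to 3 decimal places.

Entropy H = −Σ p log₂ p ≈ 2.1525 bits.
Huffman merges: 1/20+19/100→6/25; 21/100+11/50→43/100; 6/25+33/100→57/100; 43/100+57/100→1. L = 56/25 ≈ 2.2400.
L − H = 2.2400 − 2.1525 = 0.087 bits.

0.087 bits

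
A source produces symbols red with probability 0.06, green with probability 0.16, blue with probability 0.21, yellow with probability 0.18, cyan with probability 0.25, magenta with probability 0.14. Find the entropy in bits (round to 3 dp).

2.482 bits

H = −Σ pᵢ log₂ pᵢ.
−0.06·log₂(0.06) = 0.2435
−0.16·log₂(0.16) = 0.4230
−0.21·log₂(0.21) = 0.4728
−0.18·log₂(0.18) = 0.4453
−0.25·log₂(0.25) = 0.5000
−0.14·log₂(0.14) = 0.3971
Sum ≈ 2.4818 → 2.482 bits.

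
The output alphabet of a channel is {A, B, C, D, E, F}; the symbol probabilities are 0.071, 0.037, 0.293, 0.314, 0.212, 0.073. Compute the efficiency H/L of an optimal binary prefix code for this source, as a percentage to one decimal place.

Entropy H = −Σ p log₂ p ≈ 2.2407 bits.
Huffman merges: 37/1000+71/1000→27/250; 73/1000+27/250→181/1000; 181/1000+53/250→393/1000; 293/1000+157/500→607/1000; 393/1000+607/1000→1. L = 2289/1000 ≈ 2.2890.
Efficiency = H/L = 2.2407/2.2890 = 97.9%.

97.9%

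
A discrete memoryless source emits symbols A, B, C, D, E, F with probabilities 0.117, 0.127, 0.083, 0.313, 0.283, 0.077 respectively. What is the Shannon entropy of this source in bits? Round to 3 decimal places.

H = −Σ pᵢ log₂ pᵢ.
−0.117·log₂(0.117) = 0.3622
−0.127·log₂(0.127) = 0.3781
−0.083·log₂(0.083) = 0.2980
−0.313·log₂(0.313) = 0.5245
−0.283·log₂(0.283) = 0.5154
−0.077·log₂(0.077) = 0.2848
Sum ≈ 2.3630 → 2.363 bits.

2.363 bits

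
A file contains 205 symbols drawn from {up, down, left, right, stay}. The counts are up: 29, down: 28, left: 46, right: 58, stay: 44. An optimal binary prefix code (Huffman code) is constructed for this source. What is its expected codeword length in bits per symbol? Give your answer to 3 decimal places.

2.278 bits/symbol

Probabilities are the counts divided by 205.
Repeatedly combine the two least-probable nodes; the expected code length is the sum of the merged weights.
merge 28/205 + 29/205 → 57/205
merge 44/205 + 46/205 → 18/41
merge 57/205 + 58/205 → 23/41
merge 18/41 + 23/41 → 1
L = 57/205 + 18/41 + 23/41 + 1 = 467/205 ≈ 2.278 bits/symbol.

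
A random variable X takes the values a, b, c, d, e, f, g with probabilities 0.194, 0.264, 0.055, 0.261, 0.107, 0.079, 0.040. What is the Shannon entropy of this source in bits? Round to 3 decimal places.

H = −Σ pᵢ log₂ pᵢ.
−0.194·log₂(0.194) = 0.4590
−0.264·log₂(0.264) = 0.5072
−0.055·log₂(0.055) = 0.2301
−0.261·log₂(0.261) = 0.5058
−0.107·log₂(0.107) = 0.3450
−0.079·log₂(0.079) = 0.2893
−0.040·log₂(0.040) = 0.1858
Sum ≈ 2.5222 → 2.522 bits.

2.522 bits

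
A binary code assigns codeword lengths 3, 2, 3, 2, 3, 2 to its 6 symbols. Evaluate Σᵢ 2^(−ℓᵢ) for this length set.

1.125

With common denominator 2^3 = 8: Σ 2^(−ℓᵢ) = 1/8 + 2/8 + 1/8 + 2/8 + 1/8 + 2/8 = 9/8 = 1.125.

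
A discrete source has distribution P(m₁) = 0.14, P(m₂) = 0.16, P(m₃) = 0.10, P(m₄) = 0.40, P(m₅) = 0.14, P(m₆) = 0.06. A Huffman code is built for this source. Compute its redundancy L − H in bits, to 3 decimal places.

Entropy H = −Σ p log₂ p ≈ 2.3217 bits.
Huffman merges: 3/50+1/10→4/25; 7/50+7/50→7/25; 4/25+4/25→8/25; 7/25+8/25→3/5; 2/5+3/5→1. L = 59/25 ≈ 2.3600.
L − H = 2.3600 − 2.3217 = 0.038 bits.

0.038 bits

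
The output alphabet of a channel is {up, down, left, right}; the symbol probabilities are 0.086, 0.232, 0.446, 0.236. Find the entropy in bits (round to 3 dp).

H = −Σ pᵢ log₂ pᵢ.
−0.086·log₂(0.086) = 0.3044
−0.232·log₂(0.232) = 0.4890
−0.446·log₂(0.446) = 0.5195
−0.236·log₂(0.236) = 0.4916
Sum ≈ 1.8046 → 1.805 bits.

1.805 bits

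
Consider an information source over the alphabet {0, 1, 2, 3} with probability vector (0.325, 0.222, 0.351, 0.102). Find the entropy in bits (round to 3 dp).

H = −Σ pᵢ log₂ pᵢ.
−0.325·log₂(0.325) = 0.5270
−0.222·log₂(0.222) = 0.4820
−0.351·log₂(0.351) = 0.5302
−0.102·log₂(0.102) = 0.3359
Sum ≈ 1.8751 → 1.875 bits.

1.875 bits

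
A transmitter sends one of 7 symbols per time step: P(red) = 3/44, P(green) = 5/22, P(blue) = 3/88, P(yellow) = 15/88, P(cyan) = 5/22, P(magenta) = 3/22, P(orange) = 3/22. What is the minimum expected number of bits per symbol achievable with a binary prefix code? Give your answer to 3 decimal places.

2.648 bits/symbol

Repeatedly combine the two least-probable nodes; the expected code length is the sum of the merged weights.
merge 3/88 + 3/44 → 9/88
merge 9/88 + 3/22 → 21/88
merge 3/22 + 15/88 → 27/88
merge 5/22 + 5/22 → 5/11
merge 21/88 + 27/88 → 6/11
merge 5/11 + 6/11 → 1
L = 9/88 + 21/88 + 27/88 + 5/11 + 6/11 + 1 = 233/88 ≈ 2.648 bits/symbol.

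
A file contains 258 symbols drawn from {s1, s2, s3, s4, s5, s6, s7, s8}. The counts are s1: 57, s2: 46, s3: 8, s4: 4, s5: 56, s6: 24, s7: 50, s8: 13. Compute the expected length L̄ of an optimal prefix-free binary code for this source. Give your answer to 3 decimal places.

2.702 bits/symbol

Probabilities are the counts divided by 258.
Repeatedly combine the two least-probable nodes; the expected code length is the sum of the merged weights.
merge 2/129 + 4/129 → 2/43
merge 2/43 + 13/258 → 25/258
merge 4/43 + 25/258 → 49/258
merge 23/129 + 49/258 → 95/258
merge 25/129 + 28/129 → 53/129
merge 19/86 + 95/258 → 76/129
merge 53/129 + 76/129 → 1
L = 2/43 + 25/258 + 49/258 + 95/258 + 53/129 + 76/129 + 1 = 697/258 ≈ 2.702 bits/symbol.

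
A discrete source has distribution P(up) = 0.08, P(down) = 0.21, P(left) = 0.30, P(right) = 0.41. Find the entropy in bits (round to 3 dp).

H = −Σ pᵢ log₂ pᵢ.
−0.08·log₂(0.08) = 0.2915
−0.21·log₂(0.21) = 0.4728
−0.30·log₂(0.30) = 0.5211
−0.41·log₂(0.41) = 0.5274
Sum ≈ 1.8128 → 1.813 bits.

1.813 bits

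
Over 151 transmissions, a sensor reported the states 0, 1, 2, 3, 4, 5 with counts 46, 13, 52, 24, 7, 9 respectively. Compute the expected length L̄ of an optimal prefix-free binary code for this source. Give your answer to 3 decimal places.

Probabilities are the counts divided by 151.
Repeatedly combine the two least-probable nodes; the expected code length is the sum of the merged weights.
merge 7/151 + 9/151 → 16/151
merge 13/151 + 16/151 → 29/151
merge 24/151 + 29/151 → 53/151
merge 46/151 + 52/151 → 98/151
merge 53/151 + 98/151 → 1
L = 16/151 + 29/151 + 53/151 + 98/151 + 1 = 347/151 ≈ 2.298 bits/symbol.

2.298 bits/symbol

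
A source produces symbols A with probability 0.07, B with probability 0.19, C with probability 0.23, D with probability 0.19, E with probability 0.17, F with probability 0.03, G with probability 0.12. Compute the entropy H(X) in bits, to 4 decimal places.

2.6201 bits

H = −Σ pᵢ log₂ pᵢ.
−0.07·log₂(0.07) = 0.2686
−0.19·log₂(0.19) = 0.4552
−0.23·log₂(0.23) = 0.4877
−0.19·log₂(0.19) = 0.4552
−0.17·log₂(0.17) = 0.4346
−0.03·log₂(0.03) = 0.1518
−0.12·log₂(0.12) = 0.3671
Sum ≈ 2.6201 → 2.6201 bits.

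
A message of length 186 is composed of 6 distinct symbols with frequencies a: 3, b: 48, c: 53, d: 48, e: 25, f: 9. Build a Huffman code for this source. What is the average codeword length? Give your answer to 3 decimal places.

Probabilities are the counts divided by 186.
Repeatedly combine the two least-probable nodes; the expected code length is the sum of the merged weights.
merge 1/62 + 3/62 → 2/31
merge 2/31 + 25/186 → 37/186
merge 37/186 + 8/31 → 85/186
merge 8/31 + 53/186 → 101/186
merge 85/186 + 101/186 → 1
L = 2/31 + 37/186 + 85/186 + 101/186 + 1 = 421/186 ≈ 2.263 bits/symbol.

2.263 bits/symbol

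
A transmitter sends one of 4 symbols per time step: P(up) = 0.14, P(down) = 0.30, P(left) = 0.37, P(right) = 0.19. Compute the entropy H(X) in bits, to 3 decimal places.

1.904 bits

H = −Σ pᵢ log₂ pᵢ.
−0.14·log₂(0.14) = 0.3971
−0.30·log₂(0.30) = 0.5211
−0.37·log₂(0.37) = 0.5307
−0.19·log₂(0.19) = 0.4552
Sum ≈ 1.9042 → 1.904 bits.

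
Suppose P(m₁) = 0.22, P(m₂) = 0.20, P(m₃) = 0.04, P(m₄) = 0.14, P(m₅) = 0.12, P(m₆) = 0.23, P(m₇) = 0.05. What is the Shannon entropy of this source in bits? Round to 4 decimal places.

2.5987 bits

H = −Σ pᵢ log₂ pᵢ.
−0.22·log₂(0.22) = 0.4806
−0.20·log₂(0.20) = 0.4644
−0.04·log₂(0.04) = 0.1858
−0.14·log₂(0.14) = 0.3971
−0.12·log₂(0.12) = 0.3671
−0.23·log₂(0.23) = 0.4877
−0.05·log₂(0.05) = 0.2161
Sum ≈ 2.5987 → 2.5987 bits.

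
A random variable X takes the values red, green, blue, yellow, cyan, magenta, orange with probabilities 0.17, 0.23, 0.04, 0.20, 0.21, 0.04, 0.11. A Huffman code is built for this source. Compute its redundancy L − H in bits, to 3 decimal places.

Entropy H = −Σ p log₂ p ≈ 2.5813 bits.
Huffman merges: 1/25+1/25→2/25; 2/25+11/100→19/100; 17/100+19/100→9/25; 1/5+21/100→41/100; 23/100+9/25→59/100; 41/100+59/100→1. L = 263/100 ≈ 2.6300.
L − H = 2.6300 − 2.5813 = 0.049 bits.

0.049 bits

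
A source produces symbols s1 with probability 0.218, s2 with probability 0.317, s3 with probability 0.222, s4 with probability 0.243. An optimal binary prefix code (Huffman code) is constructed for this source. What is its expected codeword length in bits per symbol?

2 bits/symbol

Repeatedly combine the two least-probable nodes; the expected code length is the sum of the merged weights.
merge 109/500 + 111/500 → 11/25
merge 243/1000 + 317/1000 → 14/25
merge 11/25 + 14/25 → 1
L = 11/25 + 14/25 + 1 = 2 bits/symbol.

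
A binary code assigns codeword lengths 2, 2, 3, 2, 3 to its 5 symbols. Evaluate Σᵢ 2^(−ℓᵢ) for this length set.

With common denominator 2^3 = 8: Σ 2^(−ℓᵢ) = 2/8 + 2/8 + 1/8 + 2/8 + 1/8 = 8/8 = 1.

1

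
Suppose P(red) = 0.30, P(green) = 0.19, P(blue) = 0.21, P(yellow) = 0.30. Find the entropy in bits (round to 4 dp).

H = −Σ pᵢ log₂ pᵢ.
−0.30·log₂(0.30) = 0.5211
−0.19·log₂(0.19) = 0.4552
−0.21·log₂(0.21) = 0.4728
−0.30·log₂(0.30) = 0.5211
Sum ≈ 1.9702 → 1.9702 bits.

1.9702 bits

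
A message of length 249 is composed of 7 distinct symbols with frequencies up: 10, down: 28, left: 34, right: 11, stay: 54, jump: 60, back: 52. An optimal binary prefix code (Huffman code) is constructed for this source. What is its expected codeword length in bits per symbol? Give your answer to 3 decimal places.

2.614 bits/symbol

Probabilities are the counts divided by 249.
Repeatedly combine the two least-probable nodes; the expected code length is the sum of the merged weights.
merge 10/249 + 11/249 → 7/83
merge 7/83 + 28/249 → 49/249
merge 34/249 + 49/249 → 1/3
merge 52/249 + 18/83 → 106/249
merge 20/83 + 1/3 → 143/249
merge 106/249 + 143/249 → 1
L = 7/83 + 49/249 + 1/3 + 106/249 + 143/249 + 1 = 217/83 ≈ 2.614 bits/symbol.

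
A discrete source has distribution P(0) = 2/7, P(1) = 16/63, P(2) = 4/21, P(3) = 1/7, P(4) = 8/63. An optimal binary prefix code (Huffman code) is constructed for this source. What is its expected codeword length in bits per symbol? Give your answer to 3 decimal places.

Repeatedly combine the two least-probable nodes; the expected code length is the sum of the merged weights.
merge 8/63 + 1/7 → 17/63
merge 4/21 + 16/63 → 4/9
merge 17/63 + 2/7 → 5/9
merge 4/9 + 5/9 → 1
L = 17/63 + 4/9 + 5/9 + 1 = 143/63 ≈ 2.270 bits/symbol.

2.270 bits/symbol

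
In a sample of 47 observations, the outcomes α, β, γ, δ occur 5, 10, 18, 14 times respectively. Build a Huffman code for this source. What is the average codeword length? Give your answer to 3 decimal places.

1.936 bits/symbol

Probabilities are the counts divided by 47.
Repeatedly combine the two least-probable nodes; the expected code length is the sum of the merged weights.
merge 5/47 + 10/47 → 15/47
merge 14/47 + 15/47 → 29/47
merge 18/47 + 29/47 → 1
L = 15/47 + 29/47 + 1 = 91/47 ≈ 1.936 bits/symbol.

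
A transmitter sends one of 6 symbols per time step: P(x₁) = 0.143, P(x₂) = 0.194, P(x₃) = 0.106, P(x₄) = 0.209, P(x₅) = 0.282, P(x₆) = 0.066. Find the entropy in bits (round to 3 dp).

H = −Σ pᵢ log₂ pᵢ.
−0.143·log₂(0.143) = 0.4012
−0.194·log₂(0.194) = 0.4590
−0.106·log₂(0.106) = 0.3432
−0.209·log₂(0.209) = 0.4720
−0.282·log₂(0.282) = 0.5150
−0.066·log₂(0.066) = 0.2588
Sum ≈ 2.4493 → 2.449 bits.

2.449 bits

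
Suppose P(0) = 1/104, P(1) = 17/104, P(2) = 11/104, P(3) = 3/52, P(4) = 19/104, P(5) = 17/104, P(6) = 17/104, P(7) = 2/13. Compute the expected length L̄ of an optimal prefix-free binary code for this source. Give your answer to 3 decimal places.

2.885 bits/symbol

Repeatedly combine the two least-probable nodes; the expected code length is the sum of the merged weights.
merge 1/104 + 3/52 → 7/104
merge 7/104 + 11/104 → 9/52
merge 2/13 + 17/104 → 33/104
merge 17/104 + 17/104 → 17/52
merge 9/52 + 19/104 → 37/104
merge 33/104 + 17/52 → 67/104
merge 37/104 + 67/104 → 1
L = 7/104 + 9/52 + 33/104 + 17/52 + 37/104 + 67/104 + 1 = 75/26 ≈ 2.885 bits/symbol.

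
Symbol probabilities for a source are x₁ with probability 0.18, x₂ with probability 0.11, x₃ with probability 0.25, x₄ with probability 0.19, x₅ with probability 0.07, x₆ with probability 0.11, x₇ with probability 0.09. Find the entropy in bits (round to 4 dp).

2.6823 bits

H = −Σ pᵢ log₂ pᵢ.
−0.18·log₂(0.18) = 0.4453
−0.11·log₂(0.11) = 0.3503
−0.25·log₂(0.25) = 0.5000
−0.19·log₂(0.19) = 0.4552
−0.07·log₂(0.07) = 0.2686
−0.11·log₂(0.11) = 0.3503
−0.09·log₂(0.09) = 0.3127
Sum ≈ 2.6823 → 2.6823 bits.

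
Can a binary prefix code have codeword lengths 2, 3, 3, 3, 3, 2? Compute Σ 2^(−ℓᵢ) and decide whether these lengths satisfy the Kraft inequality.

1; yes

With common denominator 2^3 = 8: Σ 2^(−ℓᵢ) = 2/8 + 1/8 + 1/8 + 1/8 + 1/8 + 2/8 = 8/8 = 1.
Kraft's inequality requires Σ ≤ 1; here Σ = 1 ≤ 1, so such a prefix code exists.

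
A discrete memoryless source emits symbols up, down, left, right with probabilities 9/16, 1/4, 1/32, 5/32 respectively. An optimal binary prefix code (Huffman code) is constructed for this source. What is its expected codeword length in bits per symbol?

Repeatedly combine the two least-probable nodes; the expected code length is the sum of the merged weights.
merge 1/32 + 5/32 → 3/16
merge 3/16 + 1/4 → 7/16
merge 7/16 + 9/16 → 1
L = 3/16 + 7/16 + 1 = 13/8 = 1.625 bits/symbol.

1.625 bits/symbol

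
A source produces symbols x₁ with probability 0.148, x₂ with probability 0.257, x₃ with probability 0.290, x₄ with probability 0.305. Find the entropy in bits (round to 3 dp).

H = −Σ pᵢ log₂ pᵢ.
−0.148·log₂(0.148) = 0.4079
−0.257·log₂(0.257) = 0.5038
−0.290·log₂(0.290) = 0.5179
−0.305·log₂(0.305) = 0.5225
Sum ≈ 1.9521 → 1.952 bits.

1.952 bits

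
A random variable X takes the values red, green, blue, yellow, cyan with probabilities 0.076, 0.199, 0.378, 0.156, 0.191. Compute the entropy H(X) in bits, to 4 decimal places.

2.1509 bits

H = −Σ pᵢ log₂ pᵢ.
−0.076·log₂(0.076) = 0.2826
−0.199·log₂(0.199) = 0.4635
−0.378·log₂(0.378) = 0.5305
−0.156·log₂(0.156) = 0.4181
−0.191·log₂(0.191) = 0.4562
Sum ≈ 2.1509 → 2.1509 bits.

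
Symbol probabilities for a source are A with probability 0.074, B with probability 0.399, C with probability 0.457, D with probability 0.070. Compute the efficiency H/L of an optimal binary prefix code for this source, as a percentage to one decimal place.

94.4%

Entropy H = −Σ p log₂ p ≈ 1.5917 bits.
Huffman merges: 7/100+37/500→18/125; 18/125+399/1000→543/1000; 457/1000+543/1000→1. L = 1687/1000 ≈ 1.6870.
Efficiency = H/L = 1.5917/1.6870 = 94.4%.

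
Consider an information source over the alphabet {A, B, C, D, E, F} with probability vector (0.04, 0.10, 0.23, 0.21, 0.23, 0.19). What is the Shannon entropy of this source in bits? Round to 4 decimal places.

2.4213 bits

H = −Σ pᵢ log₂ pᵢ.
−0.04·log₂(0.04) = 0.1858
−0.10·log₂(0.10) = 0.3322
−0.23·log₂(0.23) = 0.4877
−0.21·log₂(0.21) = 0.4728
−0.23·log₂(0.23) = 0.4877
−0.19·log₂(0.19) = 0.4552
Sum ≈ 2.4213 → 2.4213 bits.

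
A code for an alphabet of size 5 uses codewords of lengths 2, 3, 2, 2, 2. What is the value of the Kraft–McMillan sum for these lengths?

1.125

With common denominator 2^3 = 8: Σ 2^(−ℓᵢ) = 2/8 + 1/8 + 2/8 + 2/8 + 2/8 = 9/8 = 1.125.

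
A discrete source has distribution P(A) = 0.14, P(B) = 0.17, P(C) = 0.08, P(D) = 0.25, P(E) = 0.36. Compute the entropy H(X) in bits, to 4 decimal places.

H = −Σ pᵢ log₂ pᵢ.
−0.14·log₂(0.14) = 0.3971
−0.17·log₂(0.17) = 0.4346
−0.08·log₂(0.08) = 0.2915
−0.25·log₂(0.25) = 0.5000
−0.36·log₂(0.36) = 0.5306
Sum ≈ 2.1538 → 2.1538 bits.

2.1538 bits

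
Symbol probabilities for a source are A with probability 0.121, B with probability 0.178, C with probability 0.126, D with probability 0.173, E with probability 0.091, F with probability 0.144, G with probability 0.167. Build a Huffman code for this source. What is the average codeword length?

Repeatedly combine the two least-probable nodes; the expected code length is the sum of the merged weights.
merge 91/1000 + 121/1000 → 53/250
merge 63/500 + 18/125 → 27/100
merge 167/1000 + 173/1000 → 17/50
merge 89/500 + 53/250 → 39/100
merge 27/100 + 17/50 → 61/100
merge 39/100 + 61/100 → 1
L = 53/250 + 27/100 + 17/50 + 39/100 + 61/100 + 1 = 1411/500 = 2.822 bits/symbol.

2.822 bits/symbol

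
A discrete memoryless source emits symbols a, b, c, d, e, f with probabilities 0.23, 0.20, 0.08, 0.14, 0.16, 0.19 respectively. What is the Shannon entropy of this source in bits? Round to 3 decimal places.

H = −Σ pᵢ log₂ pᵢ.
−0.23·log₂(0.23) = 0.4877
−0.20·log₂(0.20) = 0.4644
−0.08·log₂(0.08) = 0.2915
−0.14·log₂(0.14) = 0.3971
−0.16·log₂(0.16) = 0.4230
−0.19·log₂(0.19) = 0.4552
Sum ≈ 2.5189 → 2.519 bits.

2.519 bits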